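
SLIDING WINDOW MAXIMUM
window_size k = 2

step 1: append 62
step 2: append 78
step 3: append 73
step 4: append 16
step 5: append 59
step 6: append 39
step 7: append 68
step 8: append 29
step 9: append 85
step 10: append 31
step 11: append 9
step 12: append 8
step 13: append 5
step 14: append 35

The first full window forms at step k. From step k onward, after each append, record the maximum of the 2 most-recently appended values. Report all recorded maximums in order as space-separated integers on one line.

step 1: append 62 -> window=[62] (not full yet)
step 2: append 78 -> window=[62, 78] -> max=78
step 3: append 73 -> window=[78, 73] -> max=78
step 4: append 16 -> window=[73, 16] -> max=73
step 5: append 59 -> window=[16, 59] -> max=59
step 6: append 39 -> window=[59, 39] -> max=59
step 7: append 68 -> window=[39, 68] -> max=68
step 8: append 29 -> window=[68, 29] -> max=68
step 9: append 85 -> window=[29, 85] -> max=85
step 10: append 31 -> window=[85, 31] -> max=85
step 11: append 9 -> window=[31, 9] -> max=31
step 12: append 8 -> window=[9, 8] -> max=9
step 13: append 5 -> window=[8, 5] -> max=8
step 14: append 35 -> window=[5, 35] -> max=35

Answer: 78 78 73 59 59 68 68 85 85 31 9 8 35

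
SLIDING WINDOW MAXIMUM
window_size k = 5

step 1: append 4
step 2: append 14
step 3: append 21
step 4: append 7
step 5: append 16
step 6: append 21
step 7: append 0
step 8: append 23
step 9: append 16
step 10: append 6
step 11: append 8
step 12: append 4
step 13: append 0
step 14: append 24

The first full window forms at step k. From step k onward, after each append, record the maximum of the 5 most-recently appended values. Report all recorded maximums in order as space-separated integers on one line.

Answer: 21 21 21 23 23 23 23 23 16 24

Derivation:
step 1: append 4 -> window=[4] (not full yet)
step 2: append 14 -> window=[4, 14] (not full yet)
step 3: append 21 -> window=[4, 14, 21] (not full yet)
step 4: append 7 -> window=[4, 14, 21, 7] (not full yet)
step 5: append 16 -> window=[4, 14, 21, 7, 16] -> max=21
step 6: append 21 -> window=[14, 21, 7, 16, 21] -> max=21
step 7: append 0 -> window=[21, 7, 16, 21, 0] -> max=21
step 8: append 23 -> window=[7, 16, 21, 0, 23] -> max=23
step 9: append 16 -> window=[16, 21, 0, 23, 16] -> max=23
step 10: append 6 -> window=[21, 0, 23, 16, 6] -> max=23
step 11: append 8 -> window=[0, 23, 16, 6, 8] -> max=23
step 12: append 4 -> window=[23, 16, 6, 8, 4] -> max=23
step 13: append 0 -> window=[16, 6, 8, 4, 0] -> max=16
step 14: append 24 -> window=[6, 8, 4, 0, 24] -> max=24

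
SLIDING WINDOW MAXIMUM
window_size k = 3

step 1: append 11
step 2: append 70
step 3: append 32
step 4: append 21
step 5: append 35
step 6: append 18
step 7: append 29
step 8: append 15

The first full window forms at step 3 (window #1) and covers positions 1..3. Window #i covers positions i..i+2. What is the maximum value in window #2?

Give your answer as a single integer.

Answer: 70

Derivation:
step 1: append 11 -> window=[11] (not full yet)
step 2: append 70 -> window=[11, 70] (not full yet)
step 3: append 32 -> window=[11, 70, 32] -> max=70
step 4: append 21 -> window=[70, 32, 21] -> max=70
Window #2 max = 70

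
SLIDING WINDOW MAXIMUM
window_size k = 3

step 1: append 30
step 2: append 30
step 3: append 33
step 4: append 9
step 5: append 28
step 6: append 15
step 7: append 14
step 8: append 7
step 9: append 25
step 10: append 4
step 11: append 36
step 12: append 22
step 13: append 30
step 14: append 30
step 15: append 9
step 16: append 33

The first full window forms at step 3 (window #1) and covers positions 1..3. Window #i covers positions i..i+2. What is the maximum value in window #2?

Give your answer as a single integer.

step 1: append 30 -> window=[30] (not full yet)
step 2: append 30 -> window=[30, 30] (not full yet)
step 3: append 33 -> window=[30, 30, 33] -> max=33
step 4: append 9 -> window=[30, 33, 9] -> max=33
Window #2 max = 33

Answer: 33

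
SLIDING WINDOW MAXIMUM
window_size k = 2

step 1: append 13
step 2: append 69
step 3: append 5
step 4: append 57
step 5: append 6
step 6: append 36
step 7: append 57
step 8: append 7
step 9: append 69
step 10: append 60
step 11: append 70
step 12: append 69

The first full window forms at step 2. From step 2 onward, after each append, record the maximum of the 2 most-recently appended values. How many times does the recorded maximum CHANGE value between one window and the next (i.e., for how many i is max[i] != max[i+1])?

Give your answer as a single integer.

step 1: append 13 -> window=[13] (not full yet)
step 2: append 69 -> window=[13, 69] -> max=69
step 3: append 5 -> window=[69, 5] -> max=69
step 4: append 57 -> window=[5, 57] -> max=57
step 5: append 6 -> window=[57, 6] -> max=57
step 6: append 36 -> window=[6, 36] -> max=36
step 7: append 57 -> window=[36, 57] -> max=57
step 8: append 7 -> window=[57, 7] -> max=57
step 9: append 69 -> window=[7, 69] -> max=69
step 10: append 60 -> window=[69, 60] -> max=69
step 11: append 70 -> window=[60, 70] -> max=70
step 12: append 69 -> window=[70, 69] -> max=70
Recorded maximums: 69 69 57 57 36 57 57 69 69 70 70
Changes between consecutive maximums: 5

Answer: 5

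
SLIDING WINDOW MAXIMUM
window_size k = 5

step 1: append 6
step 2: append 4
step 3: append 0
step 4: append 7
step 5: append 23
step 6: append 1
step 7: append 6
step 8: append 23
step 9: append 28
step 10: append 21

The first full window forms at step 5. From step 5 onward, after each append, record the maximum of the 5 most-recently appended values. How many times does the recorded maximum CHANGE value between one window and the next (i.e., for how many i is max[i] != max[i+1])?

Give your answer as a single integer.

step 1: append 6 -> window=[6] (not full yet)
step 2: append 4 -> window=[6, 4] (not full yet)
step 3: append 0 -> window=[6, 4, 0] (not full yet)
step 4: append 7 -> window=[6, 4, 0, 7] (not full yet)
step 5: append 23 -> window=[6, 4, 0, 7, 23] -> max=23
step 6: append 1 -> window=[4, 0, 7, 23, 1] -> max=23
step 7: append 6 -> window=[0, 7, 23, 1, 6] -> max=23
step 8: append 23 -> window=[7, 23, 1, 6, 23] -> max=23
step 9: append 28 -> window=[23, 1, 6, 23, 28] -> max=28
step 10: append 21 -> window=[1, 6, 23, 28, 21] -> max=28
Recorded maximums: 23 23 23 23 28 28
Changes between consecutive maximums: 1

Answer: 1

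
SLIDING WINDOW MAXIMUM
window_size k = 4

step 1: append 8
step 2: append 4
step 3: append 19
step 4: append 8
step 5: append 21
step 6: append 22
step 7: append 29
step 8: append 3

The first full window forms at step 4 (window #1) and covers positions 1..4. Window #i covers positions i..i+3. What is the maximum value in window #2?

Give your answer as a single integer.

step 1: append 8 -> window=[8] (not full yet)
step 2: append 4 -> window=[8, 4] (not full yet)
step 3: append 19 -> window=[8, 4, 19] (not full yet)
step 4: append 8 -> window=[8, 4, 19, 8] -> max=19
step 5: append 21 -> window=[4, 19, 8, 21] -> max=21
Window #2 max = 21

Answer: 21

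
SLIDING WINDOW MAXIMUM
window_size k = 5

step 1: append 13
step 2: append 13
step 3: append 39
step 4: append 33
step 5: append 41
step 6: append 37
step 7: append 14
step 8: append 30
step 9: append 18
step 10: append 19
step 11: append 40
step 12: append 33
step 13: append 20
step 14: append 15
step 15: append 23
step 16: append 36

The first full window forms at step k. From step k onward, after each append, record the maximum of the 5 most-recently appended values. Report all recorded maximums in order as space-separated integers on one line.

Answer: 41 41 41 41 41 37 40 40 40 40 40 36

Derivation:
step 1: append 13 -> window=[13] (not full yet)
step 2: append 13 -> window=[13, 13] (not full yet)
step 3: append 39 -> window=[13, 13, 39] (not full yet)
step 4: append 33 -> window=[13, 13, 39, 33] (not full yet)
step 5: append 41 -> window=[13, 13, 39, 33, 41] -> max=41
step 6: append 37 -> window=[13, 39, 33, 41, 37] -> max=41
step 7: append 14 -> window=[39, 33, 41, 37, 14] -> max=41
step 8: append 30 -> window=[33, 41, 37, 14, 30] -> max=41
step 9: append 18 -> window=[41, 37, 14, 30, 18] -> max=41
step 10: append 19 -> window=[37, 14, 30, 18, 19] -> max=37
step 11: append 40 -> window=[14, 30, 18, 19, 40] -> max=40
step 12: append 33 -> window=[30, 18, 19, 40, 33] -> max=40
step 13: append 20 -> window=[18, 19, 40, 33, 20] -> max=40
step 14: append 15 -> window=[19, 40, 33, 20, 15] -> max=40
step 15: append 23 -> window=[40, 33, 20, 15, 23] -> max=40
step 16: append 36 -> window=[33, 20, 15, 23, 36] -> max=36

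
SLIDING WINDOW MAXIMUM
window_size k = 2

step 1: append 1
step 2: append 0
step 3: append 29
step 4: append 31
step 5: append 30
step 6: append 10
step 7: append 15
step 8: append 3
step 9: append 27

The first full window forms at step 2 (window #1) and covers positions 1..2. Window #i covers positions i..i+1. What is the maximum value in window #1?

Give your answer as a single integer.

step 1: append 1 -> window=[1] (not full yet)
step 2: append 0 -> window=[1, 0] -> max=1
Window #1 max = 1

Answer: 1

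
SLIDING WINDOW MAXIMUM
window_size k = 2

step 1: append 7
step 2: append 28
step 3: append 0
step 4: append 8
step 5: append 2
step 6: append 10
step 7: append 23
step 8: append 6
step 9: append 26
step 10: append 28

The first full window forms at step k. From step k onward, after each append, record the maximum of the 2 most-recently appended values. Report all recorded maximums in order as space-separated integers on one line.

step 1: append 7 -> window=[7] (not full yet)
step 2: append 28 -> window=[7, 28] -> max=28
step 3: append 0 -> window=[28, 0] -> max=28
step 4: append 8 -> window=[0, 8] -> max=8
step 5: append 2 -> window=[8, 2] -> max=8
step 6: append 10 -> window=[2, 10] -> max=10
step 7: append 23 -> window=[10, 23] -> max=23
step 8: append 6 -> window=[23, 6] -> max=23
step 9: append 26 -> window=[6, 26] -> max=26
step 10: append 28 -> window=[26, 28] -> max=28

Answer: 28 28 8 8 10 23 23 26 28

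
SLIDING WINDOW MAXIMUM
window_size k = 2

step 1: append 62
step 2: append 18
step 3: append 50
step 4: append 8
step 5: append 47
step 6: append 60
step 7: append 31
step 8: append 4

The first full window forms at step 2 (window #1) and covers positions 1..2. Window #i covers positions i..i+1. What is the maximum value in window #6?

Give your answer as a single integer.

step 1: append 62 -> window=[62] (not full yet)
step 2: append 18 -> window=[62, 18] -> max=62
step 3: append 50 -> window=[18, 50] -> max=50
step 4: append 8 -> window=[50, 8] -> max=50
step 5: append 47 -> window=[8, 47] -> max=47
step 6: append 60 -> window=[47, 60] -> max=60
step 7: append 31 -> window=[60, 31] -> max=60
Window #6 max = 60

Answer: 60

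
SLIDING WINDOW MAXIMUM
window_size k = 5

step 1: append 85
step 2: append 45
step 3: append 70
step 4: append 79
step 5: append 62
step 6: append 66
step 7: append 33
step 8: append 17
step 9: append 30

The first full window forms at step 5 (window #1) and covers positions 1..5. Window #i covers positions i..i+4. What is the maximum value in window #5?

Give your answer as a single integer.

Answer: 66

Derivation:
step 1: append 85 -> window=[85] (not full yet)
step 2: append 45 -> window=[85, 45] (not full yet)
step 3: append 70 -> window=[85, 45, 70] (not full yet)
step 4: append 79 -> window=[85, 45, 70, 79] (not full yet)
step 5: append 62 -> window=[85, 45, 70, 79, 62] -> max=85
step 6: append 66 -> window=[45, 70, 79, 62, 66] -> max=79
step 7: append 33 -> window=[70, 79, 62, 66, 33] -> max=79
step 8: append 17 -> window=[79, 62, 66, 33, 17] -> max=79
step 9: append 30 -> window=[62, 66, 33, 17, 30] -> max=66
Window #5 max = 66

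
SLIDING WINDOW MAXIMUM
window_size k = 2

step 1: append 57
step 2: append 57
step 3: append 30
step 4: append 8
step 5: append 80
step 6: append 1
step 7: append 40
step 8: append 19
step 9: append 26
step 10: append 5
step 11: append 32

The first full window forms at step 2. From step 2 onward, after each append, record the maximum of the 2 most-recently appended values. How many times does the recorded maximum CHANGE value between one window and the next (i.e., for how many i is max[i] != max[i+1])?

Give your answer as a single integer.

step 1: append 57 -> window=[57] (not full yet)
step 2: append 57 -> window=[57, 57] -> max=57
step 3: append 30 -> window=[57, 30] -> max=57
step 4: append 8 -> window=[30, 8] -> max=30
step 5: append 80 -> window=[8, 80] -> max=80
step 6: append 1 -> window=[80, 1] -> max=80
step 7: append 40 -> window=[1, 40] -> max=40
step 8: append 19 -> window=[40, 19] -> max=40
step 9: append 26 -> window=[19, 26] -> max=26
step 10: append 5 -> window=[26, 5] -> max=26
step 11: append 32 -> window=[5, 32] -> max=32
Recorded maximums: 57 57 30 80 80 40 40 26 26 32
Changes between consecutive maximums: 5

Answer: 5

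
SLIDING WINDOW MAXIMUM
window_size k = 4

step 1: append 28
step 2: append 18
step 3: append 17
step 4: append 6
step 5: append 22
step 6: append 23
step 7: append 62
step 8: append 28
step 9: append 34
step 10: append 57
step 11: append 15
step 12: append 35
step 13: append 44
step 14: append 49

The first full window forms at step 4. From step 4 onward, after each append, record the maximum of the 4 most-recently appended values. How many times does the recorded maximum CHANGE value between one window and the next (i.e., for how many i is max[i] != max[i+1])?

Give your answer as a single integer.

Answer: 5

Derivation:
step 1: append 28 -> window=[28] (not full yet)
step 2: append 18 -> window=[28, 18] (not full yet)
step 3: append 17 -> window=[28, 18, 17] (not full yet)
step 4: append 6 -> window=[28, 18, 17, 6] -> max=28
step 5: append 22 -> window=[18, 17, 6, 22] -> max=22
step 6: append 23 -> window=[17, 6, 22, 23] -> max=23
step 7: append 62 -> window=[6, 22, 23, 62] -> max=62
step 8: append 28 -> window=[22, 23, 62, 28] -> max=62
step 9: append 34 -> window=[23, 62, 28, 34] -> max=62
step 10: append 57 -> window=[62, 28, 34, 57] -> max=62
step 11: append 15 -> window=[28, 34, 57, 15] -> max=57
step 12: append 35 -> window=[34, 57, 15, 35] -> max=57
step 13: append 44 -> window=[57, 15, 35, 44] -> max=57
step 14: append 49 -> window=[15, 35, 44, 49] -> max=49
Recorded maximums: 28 22 23 62 62 62 62 57 57 57 49
Changes between consecutive maximums: 5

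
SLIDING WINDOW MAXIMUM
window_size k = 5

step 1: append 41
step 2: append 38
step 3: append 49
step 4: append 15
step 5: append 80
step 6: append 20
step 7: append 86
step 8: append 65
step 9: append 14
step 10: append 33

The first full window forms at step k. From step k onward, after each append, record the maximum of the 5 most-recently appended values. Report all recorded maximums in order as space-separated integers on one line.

Answer: 80 80 86 86 86 86

Derivation:
step 1: append 41 -> window=[41] (not full yet)
step 2: append 38 -> window=[41, 38] (not full yet)
step 3: append 49 -> window=[41, 38, 49] (not full yet)
step 4: append 15 -> window=[41, 38, 49, 15] (not full yet)
step 5: append 80 -> window=[41, 38, 49, 15, 80] -> max=80
step 6: append 20 -> window=[38, 49, 15, 80, 20] -> max=80
step 7: append 86 -> window=[49, 15, 80, 20, 86] -> max=86
step 8: append 65 -> window=[15, 80, 20, 86, 65] -> max=86
step 9: append 14 -> window=[80, 20, 86, 65, 14] -> max=86
step 10: append 33 -> window=[20, 86, 65, 14, 33] -> max=86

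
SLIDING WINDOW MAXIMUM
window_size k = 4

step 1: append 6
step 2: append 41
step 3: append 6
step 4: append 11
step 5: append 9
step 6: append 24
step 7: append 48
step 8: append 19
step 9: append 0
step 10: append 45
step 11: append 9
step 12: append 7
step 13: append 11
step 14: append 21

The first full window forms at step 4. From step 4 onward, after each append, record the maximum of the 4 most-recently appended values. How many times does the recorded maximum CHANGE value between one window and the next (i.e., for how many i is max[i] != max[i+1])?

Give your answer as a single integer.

step 1: append 6 -> window=[6] (not full yet)
step 2: append 41 -> window=[6, 41] (not full yet)
step 3: append 6 -> window=[6, 41, 6] (not full yet)
step 4: append 11 -> window=[6, 41, 6, 11] -> max=41
step 5: append 9 -> window=[41, 6, 11, 9] -> max=41
step 6: append 24 -> window=[6, 11, 9, 24] -> max=24
step 7: append 48 -> window=[11, 9, 24, 48] -> max=48
step 8: append 19 -> window=[9, 24, 48, 19] -> max=48
step 9: append 0 -> window=[24, 48, 19, 0] -> max=48
step 10: append 45 -> window=[48, 19, 0, 45] -> max=48
step 11: append 9 -> window=[19, 0, 45, 9] -> max=45
step 12: append 7 -> window=[0, 45, 9, 7] -> max=45
step 13: append 11 -> window=[45, 9, 7, 11] -> max=45
step 14: append 21 -> window=[9, 7, 11, 21] -> max=21
Recorded maximums: 41 41 24 48 48 48 48 45 45 45 21
Changes between consecutive maximums: 4

Answer: 4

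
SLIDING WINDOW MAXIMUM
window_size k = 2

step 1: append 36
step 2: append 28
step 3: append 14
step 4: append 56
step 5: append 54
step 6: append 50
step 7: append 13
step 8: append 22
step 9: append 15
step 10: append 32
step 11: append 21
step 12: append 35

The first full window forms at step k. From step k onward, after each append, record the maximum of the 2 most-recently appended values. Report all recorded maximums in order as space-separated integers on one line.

step 1: append 36 -> window=[36] (not full yet)
step 2: append 28 -> window=[36, 28] -> max=36
step 3: append 14 -> window=[28, 14] -> max=28
step 4: append 56 -> window=[14, 56] -> max=56
step 5: append 54 -> window=[56, 54] -> max=56
step 6: append 50 -> window=[54, 50] -> max=54
step 7: append 13 -> window=[50, 13] -> max=50
step 8: append 22 -> window=[13, 22] -> max=22
step 9: append 15 -> window=[22, 15] -> max=22
step 10: append 32 -> window=[15, 32] -> max=32
step 11: append 21 -> window=[32, 21] -> max=32
step 12: append 35 -> window=[21, 35] -> max=35

Answer: 36 28 56 56 54 50 22 22 32 32 35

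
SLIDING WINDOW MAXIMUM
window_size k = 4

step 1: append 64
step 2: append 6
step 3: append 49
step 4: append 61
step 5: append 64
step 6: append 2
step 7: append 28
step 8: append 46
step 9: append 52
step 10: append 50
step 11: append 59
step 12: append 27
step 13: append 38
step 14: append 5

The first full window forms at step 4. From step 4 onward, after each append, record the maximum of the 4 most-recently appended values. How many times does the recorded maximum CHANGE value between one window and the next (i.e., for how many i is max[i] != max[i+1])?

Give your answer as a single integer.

Answer: 2

Derivation:
step 1: append 64 -> window=[64] (not full yet)
step 2: append 6 -> window=[64, 6] (not full yet)
step 3: append 49 -> window=[64, 6, 49] (not full yet)
step 4: append 61 -> window=[64, 6, 49, 61] -> max=64
step 5: append 64 -> window=[6, 49, 61, 64] -> max=64
step 6: append 2 -> window=[49, 61, 64, 2] -> max=64
step 7: append 28 -> window=[61, 64, 2, 28] -> max=64
step 8: append 46 -> window=[64, 2, 28, 46] -> max=64
step 9: append 52 -> window=[2, 28, 46, 52] -> max=52
step 10: append 50 -> window=[28, 46, 52, 50] -> max=52
step 11: append 59 -> window=[46, 52, 50, 59] -> max=59
step 12: append 27 -> window=[52, 50, 59, 27] -> max=59
step 13: append 38 -> window=[50, 59, 27, 38] -> max=59
step 14: append 5 -> window=[59, 27, 38, 5] -> max=59
Recorded maximums: 64 64 64 64 64 52 52 59 59 59 59
Changes between consecutive maximums: 2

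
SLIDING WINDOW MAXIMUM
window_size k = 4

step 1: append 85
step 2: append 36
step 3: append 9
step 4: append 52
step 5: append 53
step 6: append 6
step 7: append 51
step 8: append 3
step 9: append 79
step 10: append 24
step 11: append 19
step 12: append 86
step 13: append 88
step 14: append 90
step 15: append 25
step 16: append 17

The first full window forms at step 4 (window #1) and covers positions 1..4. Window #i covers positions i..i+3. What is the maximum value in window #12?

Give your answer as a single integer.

step 1: append 85 -> window=[85] (not full yet)
step 2: append 36 -> window=[85, 36] (not full yet)
step 3: append 9 -> window=[85, 36, 9] (not full yet)
step 4: append 52 -> window=[85, 36, 9, 52] -> max=85
step 5: append 53 -> window=[36, 9, 52, 53] -> max=53
step 6: append 6 -> window=[9, 52, 53, 6] -> max=53
step 7: append 51 -> window=[52, 53, 6, 51] -> max=53
step 8: append 3 -> window=[53, 6, 51, 3] -> max=53
step 9: append 79 -> window=[6, 51, 3, 79] -> max=79
step 10: append 24 -> window=[51, 3, 79, 24] -> max=79
step 11: append 19 -> window=[3, 79, 24, 19] -> max=79
step 12: append 86 -> window=[79, 24, 19, 86] -> max=86
step 13: append 88 -> window=[24, 19, 86, 88] -> max=88
step 14: append 90 -> window=[19, 86, 88, 90] -> max=90
step 15: append 25 -> window=[86, 88, 90, 25] -> max=90
Window #12 max = 90

Answer: 90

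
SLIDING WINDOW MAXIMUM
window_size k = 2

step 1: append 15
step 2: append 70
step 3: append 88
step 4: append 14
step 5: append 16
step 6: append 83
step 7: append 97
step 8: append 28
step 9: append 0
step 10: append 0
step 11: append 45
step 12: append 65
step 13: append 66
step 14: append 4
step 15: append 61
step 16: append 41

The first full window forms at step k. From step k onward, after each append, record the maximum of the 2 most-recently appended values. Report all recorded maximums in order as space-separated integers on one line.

Answer: 70 88 88 16 83 97 97 28 0 45 65 66 66 61 61

Derivation:
step 1: append 15 -> window=[15] (not full yet)
step 2: append 70 -> window=[15, 70] -> max=70
step 3: append 88 -> window=[70, 88] -> max=88
step 4: append 14 -> window=[88, 14] -> max=88
step 5: append 16 -> window=[14, 16] -> max=16
step 6: append 83 -> window=[16, 83] -> max=83
step 7: append 97 -> window=[83, 97] -> max=97
step 8: append 28 -> window=[97, 28] -> max=97
step 9: append 0 -> window=[28, 0] -> max=28
step 10: append 0 -> window=[0, 0] -> max=0
step 11: append 45 -> window=[0, 45] -> max=45
step 12: append 65 -> window=[45, 65] -> max=65
step 13: append 66 -> window=[65, 66] -> max=66
step 14: append 4 -> window=[66, 4] -> max=66
step 15: append 61 -> window=[4, 61] -> max=61
step 16: append 41 -> window=[61, 41] -> max=61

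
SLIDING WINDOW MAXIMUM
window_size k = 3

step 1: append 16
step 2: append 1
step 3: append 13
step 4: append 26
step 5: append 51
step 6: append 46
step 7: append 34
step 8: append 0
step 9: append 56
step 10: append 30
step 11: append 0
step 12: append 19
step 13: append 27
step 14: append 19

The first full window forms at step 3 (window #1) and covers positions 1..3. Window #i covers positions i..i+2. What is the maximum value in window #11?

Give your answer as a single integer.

step 1: append 16 -> window=[16] (not full yet)
step 2: append 1 -> window=[16, 1] (not full yet)
step 3: append 13 -> window=[16, 1, 13] -> max=16
step 4: append 26 -> window=[1, 13, 26] -> max=26
step 5: append 51 -> window=[13, 26, 51] -> max=51
step 6: append 46 -> window=[26, 51, 46] -> max=51
step 7: append 34 -> window=[51, 46, 34] -> max=51
step 8: append 0 -> window=[46, 34, 0] -> max=46
step 9: append 56 -> window=[34, 0, 56] -> max=56
step 10: append 30 -> window=[0, 56, 30] -> max=56
step 11: append 0 -> window=[56, 30, 0] -> max=56
step 12: append 19 -> window=[30, 0, 19] -> max=30
step 13: append 27 -> window=[0, 19, 27] -> max=27
Window #11 max = 27

Answer: 27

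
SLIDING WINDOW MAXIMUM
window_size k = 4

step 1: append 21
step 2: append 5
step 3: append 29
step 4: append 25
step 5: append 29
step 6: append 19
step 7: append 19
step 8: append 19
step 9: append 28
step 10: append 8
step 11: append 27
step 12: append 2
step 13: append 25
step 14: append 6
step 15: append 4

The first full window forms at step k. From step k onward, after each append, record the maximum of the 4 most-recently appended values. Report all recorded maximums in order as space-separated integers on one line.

step 1: append 21 -> window=[21] (not full yet)
step 2: append 5 -> window=[21, 5] (not full yet)
step 3: append 29 -> window=[21, 5, 29] (not full yet)
step 4: append 25 -> window=[21, 5, 29, 25] -> max=29
step 5: append 29 -> window=[5, 29, 25, 29] -> max=29
step 6: append 19 -> window=[29, 25, 29, 19] -> max=29
step 7: append 19 -> window=[25, 29, 19, 19] -> max=29
step 8: append 19 -> window=[29, 19, 19, 19] -> max=29
step 9: append 28 -> window=[19, 19, 19, 28] -> max=28
step 10: append 8 -> window=[19, 19, 28, 8] -> max=28
step 11: append 27 -> window=[19, 28, 8, 27] -> max=28
step 12: append 2 -> window=[28, 8, 27, 2] -> max=28
step 13: append 25 -> window=[8, 27, 2, 25] -> max=27
step 14: append 6 -> window=[27, 2, 25, 6] -> max=27
step 15: append 4 -> window=[2, 25, 6, 4] -> max=25

Answer: 29 29 29 29 29 28 28 28 28 27 27 25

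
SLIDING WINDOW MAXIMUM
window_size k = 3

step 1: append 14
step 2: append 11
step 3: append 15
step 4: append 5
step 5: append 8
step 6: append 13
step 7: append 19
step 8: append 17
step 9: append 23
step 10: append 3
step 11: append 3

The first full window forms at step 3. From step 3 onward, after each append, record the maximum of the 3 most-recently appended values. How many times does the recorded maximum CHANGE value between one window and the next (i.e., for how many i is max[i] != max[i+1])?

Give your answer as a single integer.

Answer: 3

Derivation:
step 1: append 14 -> window=[14] (not full yet)
step 2: append 11 -> window=[14, 11] (not full yet)
step 3: append 15 -> window=[14, 11, 15] -> max=15
step 4: append 5 -> window=[11, 15, 5] -> max=15
step 5: append 8 -> window=[15, 5, 8] -> max=15
step 6: append 13 -> window=[5, 8, 13] -> max=13
step 7: append 19 -> window=[8, 13, 19] -> max=19
step 8: append 17 -> window=[13, 19, 17] -> max=19
step 9: append 23 -> window=[19, 17, 23] -> max=23
step 10: append 3 -> window=[17, 23, 3] -> max=23
step 11: append 3 -> window=[23, 3, 3] -> max=23
Recorded maximums: 15 15 15 13 19 19 23 23 23
Changes between consecutive maximums: 3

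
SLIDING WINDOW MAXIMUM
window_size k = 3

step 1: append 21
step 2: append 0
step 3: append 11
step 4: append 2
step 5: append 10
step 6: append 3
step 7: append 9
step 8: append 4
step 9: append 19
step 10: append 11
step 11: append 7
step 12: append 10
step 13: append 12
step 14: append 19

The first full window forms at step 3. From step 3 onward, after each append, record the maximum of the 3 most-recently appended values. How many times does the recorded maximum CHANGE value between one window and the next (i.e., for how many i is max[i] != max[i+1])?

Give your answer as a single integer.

Answer: 7

Derivation:
step 1: append 21 -> window=[21] (not full yet)
step 2: append 0 -> window=[21, 0] (not full yet)
step 3: append 11 -> window=[21, 0, 11] -> max=21
step 4: append 2 -> window=[0, 11, 2] -> max=11
step 5: append 10 -> window=[11, 2, 10] -> max=11
step 6: append 3 -> window=[2, 10, 3] -> max=10
step 7: append 9 -> window=[10, 3, 9] -> max=10
step 8: append 4 -> window=[3, 9, 4] -> max=9
step 9: append 19 -> window=[9, 4, 19] -> max=19
step 10: append 11 -> window=[4, 19, 11] -> max=19
step 11: append 7 -> window=[19, 11, 7] -> max=19
step 12: append 10 -> window=[11, 7, 10] -> max=11
step 13: append 12 -> window=[7, 10, 12] -> max=12
step 14: append 19 -> window=[10, 12, 19] -> max=19
Recorded maximums: 21 11 11 10 10 9 19 19 19 11 12 19
Changes between consecutive maximums: 7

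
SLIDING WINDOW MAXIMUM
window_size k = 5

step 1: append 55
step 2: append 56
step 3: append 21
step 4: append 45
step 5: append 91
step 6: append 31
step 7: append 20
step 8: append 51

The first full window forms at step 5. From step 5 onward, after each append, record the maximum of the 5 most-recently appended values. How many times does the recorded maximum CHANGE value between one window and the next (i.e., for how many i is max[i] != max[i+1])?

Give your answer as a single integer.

Answer: 0

Derivation:
step 1: append 55 -> window=[55] (not full yet)
step 2: append 56 -> window=[55, 56] (not full yet)
step 3: append 21 -> window=[55, 56, 21] (not full yet)
step 4: append 45 -> window=[55, 56, 21, 45] (not full yet)
step 5: append 91 -> window=[55, 56, 21, 45, 91] -> max=91
step 6: append 31 -> window=[56, 21, 45, 91, 31] -> max=91
step 7: append 20 -> window=[21, 45, 91, 31, 20] -> max=91
step 8: append 51 -> window=[45, 91, 31, 20, 51] -> max=91
Recorded maximums: 91 91 91 91
Changes between consecutive maximums: 0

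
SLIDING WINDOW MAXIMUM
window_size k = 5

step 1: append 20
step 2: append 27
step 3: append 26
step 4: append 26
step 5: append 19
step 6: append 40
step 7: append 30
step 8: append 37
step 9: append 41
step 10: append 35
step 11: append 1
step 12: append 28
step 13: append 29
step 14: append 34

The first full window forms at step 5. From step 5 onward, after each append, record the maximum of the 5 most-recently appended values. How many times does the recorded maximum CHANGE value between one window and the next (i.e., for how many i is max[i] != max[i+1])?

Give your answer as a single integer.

step 1: append 20 -> window=[20] (not full yet)
step 2: append 27 -> window=[20, 27] (not full yet)
step 3: append 26 -> window=[20, 27, 26] (not full yet)
step 4: append 26 -> window=[20, 27, 26, 26] (not full yet)
step 5: append 19 -> window=[20, 27, 26, 26, 19] -> max=27
step 6: append 40 -> window=[27, 26, 26, 19, 40] -> max=40
step 7: append 30 -> window=[26, 26, 19, 40, 30] -> max=40
step 8: append 37 -> window=[26, 19, 40, 30, 37] -> max=40
step 9: append 41 -> window=[19, 40, 30, 37, 41] -> max=41
step 10: append 35 -> window=[40, 30, 37, 41, 35] -> max=41
step 11: append 1 -> window=[30, 37, 41, 35, 1] -> max=41
step 12: append 28 -> window=[37, 41, 35, 1, 28] -> max=41
step 13: append 29 -> window=[41, 35, 1, 28, 29] -> max=41
step 14: append 34 -> window=[35, 1, 28, 29, 34] -> max=35
Recorded maximums: 27 40 40 40 41 41 41 41 41 35
Changes between consecutive maximums: 3

Answer: 3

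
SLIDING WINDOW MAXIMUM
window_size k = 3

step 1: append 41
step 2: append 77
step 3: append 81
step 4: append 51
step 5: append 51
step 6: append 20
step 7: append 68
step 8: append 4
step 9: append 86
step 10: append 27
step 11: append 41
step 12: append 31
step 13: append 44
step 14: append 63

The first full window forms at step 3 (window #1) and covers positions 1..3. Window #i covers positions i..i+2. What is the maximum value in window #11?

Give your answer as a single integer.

Answer: 44

Derivation:
step 1: append 41 -> window=[41] (not full yet)
step 2: append 77 -> window=[41, 77] (not full yet)
step 3: append 81 -> window=[41, 77, 81] -> max=81
step 4: append 51 -> window=[77, 81, 51] -> max=81
step 5: append 51 -> window=[81, 51, 51] -> max=81
step 6: append 20 -> window=[51, 51, 20] -> max=51
step 7: append 68 -> window=[51, 20, 68] -> max=68
step 8: append 4 -> window=[20, 68, 4] -> max=68
step 9: append 86 -> window=[68, 4, 86] -> max=86
step 10: append 27 -> window=[4, 86, 27] -> max=86
step 11: append 41 -> window=[86, 27, 41] -> max=86
step 12: append 31 -> window=[27, 41, 31] -> max=41
step 13: append 44 -> window=[41, 31, 44] -> max=44
Window #11 max = 44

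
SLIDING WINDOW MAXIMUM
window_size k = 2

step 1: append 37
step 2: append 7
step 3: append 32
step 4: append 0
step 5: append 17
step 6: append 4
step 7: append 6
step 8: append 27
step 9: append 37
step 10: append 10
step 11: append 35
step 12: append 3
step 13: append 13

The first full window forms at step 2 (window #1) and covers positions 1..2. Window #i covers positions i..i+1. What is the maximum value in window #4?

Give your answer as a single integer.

step 1: append 37 -> window=[37] (not full yet)
step 2: append 7 -> window=[37, 7] -> max=37
step 3: append 32 -> window=[7, 32] -> max=32
step 4: append 0 -> window=[32, 0] -> max=32
step 5: append 17 -> window=[0, 17] -> max=17
Window #4 max = 17

Answer: 17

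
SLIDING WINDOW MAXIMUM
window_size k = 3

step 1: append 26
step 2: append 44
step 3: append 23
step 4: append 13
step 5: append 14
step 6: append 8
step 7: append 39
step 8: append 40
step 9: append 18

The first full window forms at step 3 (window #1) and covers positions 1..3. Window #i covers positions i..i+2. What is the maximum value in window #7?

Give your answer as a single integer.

step 1: append 26 -> window=[26] (not full yet)
step 2: append 44 -> window=[26, 44] (not full yet)
step 3: append 23 -> window=[26, 44, 23] -> max=44
step 4: append 13 -> window=[44, 23, 13] -> max=44
step 5: append 14 -> window=[23, 13, 14] -> max=23
step 6: append 8 -> window=[13, 14, 8] -> max=14
step 7: append 39 -> window=[14, 8, 39] -> max=39
step 8: append 40 -> window=[8, 39, 40] -> max=40
step 9: append 18 -> window=[39, 40, 18] -> max=40
Window #7 max = 40

Answer: 40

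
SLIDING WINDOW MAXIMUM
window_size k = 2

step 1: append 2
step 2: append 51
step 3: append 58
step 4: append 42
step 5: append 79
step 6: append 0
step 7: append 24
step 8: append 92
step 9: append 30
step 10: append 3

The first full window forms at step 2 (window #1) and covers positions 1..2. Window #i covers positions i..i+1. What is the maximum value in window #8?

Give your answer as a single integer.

Answer: 92

Derivation:
step 1: append 2 -> window=[2] (not full yet)
step 2: append 51 -> window=[2, 51] -> max=51
step 3: append 58 -> window=[51, 58] -> max=58
step 4: append 42 -> window=[58, 42] -> max=58
step 5: append 79 -> window=[42, 79] -> max=79
step 6: append 0 -> window=[79, 0] -> max=79
step 7: append 24 -> window=[0, 24] -> max=24
step 8: append 92 -> window=[24, 92] -> max=92
step 9: append 30 -> window=[92, 30] -> max=92
Window #8 max = 92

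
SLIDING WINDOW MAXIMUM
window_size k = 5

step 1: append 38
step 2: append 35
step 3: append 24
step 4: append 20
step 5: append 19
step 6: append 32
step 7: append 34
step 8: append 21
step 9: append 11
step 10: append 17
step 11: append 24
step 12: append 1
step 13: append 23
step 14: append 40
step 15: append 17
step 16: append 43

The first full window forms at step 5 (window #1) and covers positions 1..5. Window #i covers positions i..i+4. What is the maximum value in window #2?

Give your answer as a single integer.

step 1: append 38 -> window=[38] (not full yet)
step 2: append 35 -> window=[38, 35] (not full yet)
step 3: append 24 -> window=[38, 35, 24] (not full yet)
step 4: append 20 -> window=[38, 35, 24, 20] (not full yet)
step 5: append 19 -> window=[38, 35, 24, 20, 19] -> max=38
step 6: append 32 -> window=[35, 24, 20, 19, 32] -> max=35
Window #2 max = 35

Answer: 35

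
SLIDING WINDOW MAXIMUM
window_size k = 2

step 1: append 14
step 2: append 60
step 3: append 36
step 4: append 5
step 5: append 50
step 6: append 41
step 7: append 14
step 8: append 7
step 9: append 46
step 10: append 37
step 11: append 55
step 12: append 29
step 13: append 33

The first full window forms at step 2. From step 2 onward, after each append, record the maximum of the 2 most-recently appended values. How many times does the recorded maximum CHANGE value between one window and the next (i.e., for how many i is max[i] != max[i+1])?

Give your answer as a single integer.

step 1: append 14 -> window=[14] (not full yet)
step 2: append 60 -> window=[14, 60] -> max=60
step 3: append 36 -> window=[60, 36] -> max=60
step 4: append 5 -> window=[36, 5] -> max=36
step 5: append 50 -> window=[5, 50] -> max=50
step 6: append 41 -> window=[50, 41] -> max=50
step 7: append 14 -> window=[41, 14] -> max=41
step 8: append 7 -> window=[14, 7] -> max=14
step 9: append 46 -> window=[7, 46] -> max=46
step 10: append 37 -> window=[46, 37] -> max=46
step 11: append 55 -> window=[37, 55] -> max=55
step 12: append 29 -> window=[55, 29] -> max=55
step 13: append 33 -> window=[29, 33] -> max=33
Recorded maximums: 60 60 36 50 50 41 14 46 46 55 55 33
Changes between consecutive maximums: 7

Answer: 7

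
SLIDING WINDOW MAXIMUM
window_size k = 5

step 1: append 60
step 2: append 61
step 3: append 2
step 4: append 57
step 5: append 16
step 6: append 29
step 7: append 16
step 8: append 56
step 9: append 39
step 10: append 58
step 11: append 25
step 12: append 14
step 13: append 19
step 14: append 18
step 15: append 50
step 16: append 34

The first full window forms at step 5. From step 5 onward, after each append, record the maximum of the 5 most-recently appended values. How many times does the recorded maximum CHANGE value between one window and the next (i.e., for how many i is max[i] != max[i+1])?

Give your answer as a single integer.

step 1: append 60 -> window=[60] (not full yet)
step 2: append 61 -> window=[60, 61] (not full yet)
step 3: append 2 -> window=[60, 61, 2] (not full yet)
step 4: append 57 -> window=[60, 61, 2, 57] (not full yet)
step 5: append 16 -> window=[60, 61, 2, 57, 16] -> max=61
step 6: append 29 -> window=[61, 2, 57, 16, 29] -> max=61
step 7: append 16 -> window=[2, 57, 16, 29, 16] -> max=57
step 8: append 56 -> window=[57, 16, 29, 16, 56] -> max=57
step 9: append 39 -> window=[16, 29, 16, 56, 39] -> max=56
step 10: append 58 -> window=[29, 16, 56, 39, 58] -> max=58
step 11: append 25 -> window=[16, 56, 39, 58, 25] -> max=58
step 12: append 14 -> window=[56, 39, 58, 25, 14] -> max=58
step 13: append 19 -> window=[39, 58, 25, 14, 19] -> max=58
step 14: append 18 -> window=[58, 25, 14, 19, 18] -> max=58
step 15: append 50 -> window=[25, 14, 19, 18, 50] -> max=50
step 16: append 34 -> window=[14, 19, 18, 50, 34] -> max=50
Recorded maximums: 61 61 57 57 56 58 58 58 58 58 50 50
Changes between consecutive maximums: 4

Answer: 4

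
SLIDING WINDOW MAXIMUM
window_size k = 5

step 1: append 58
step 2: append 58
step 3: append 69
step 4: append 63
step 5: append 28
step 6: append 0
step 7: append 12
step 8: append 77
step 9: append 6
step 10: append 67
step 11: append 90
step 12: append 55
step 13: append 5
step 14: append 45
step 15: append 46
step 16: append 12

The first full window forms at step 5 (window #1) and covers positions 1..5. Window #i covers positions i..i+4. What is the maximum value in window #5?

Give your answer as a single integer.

step 1: append 58 -> window=[58] (not full yet)
step 2: append 58 -> window=[58, 58] (not full yet)
step 3: append 69 -> window=[58, 58, 69] (not full yet)
step 4: append 63 -> window=[58, 58, 69, 63] (not full yet)
step 5: append 28 -> window=[58, 58, 69, 63, 28] -> max=69
step 6: append 0 -> window=[58, 69, 63, 28, 0] -> max=69
step 7: append 12 -> window=[69, 63, 28, 0, 12] -> max=69
step 8: append 77 -> window=[63, 28, 0, 12, 77] -> max=77
step 9: append 6 -> window=[28, 0, 12, 77, 6] -> max=77
Window #5 max = 77

Answer: 77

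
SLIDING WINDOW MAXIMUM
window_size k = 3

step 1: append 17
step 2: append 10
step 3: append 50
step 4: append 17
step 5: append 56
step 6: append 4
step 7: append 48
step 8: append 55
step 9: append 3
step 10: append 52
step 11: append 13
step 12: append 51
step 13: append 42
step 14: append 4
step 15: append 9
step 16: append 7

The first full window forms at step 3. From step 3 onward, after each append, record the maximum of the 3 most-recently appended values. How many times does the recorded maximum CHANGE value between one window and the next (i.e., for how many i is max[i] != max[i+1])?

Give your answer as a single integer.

step 1: append 17 -> window=[17] (not full yet)
step 2: append 10 -> window=[17, 10] (not full yet)
step 3: append 50 -> window=[17, 10, 50] -> max=50
step 4: append 17 -> window=[10, 50, 17] -> max=50
step 5: append 56 -> window=[50, 17, 56] -> max=56
step 6: append 4 -> window=[17, 56, 4] -> max=56
step 7: append 48 -> window=[56, 4, 48] -> max=56
step 8: append 55 -> window=[4, 48, 55] -> max=55
step 9: append 3 -> window=[48, 55, 3] -> max=55
step 10: append 52 -> window=[55, 3, 52] -> max=55
step 11: append 13 -> window=[3, 52, 13] -> max=52
step 12: append 51 -> window=[52, 13, 51] -> max=52
step 13: append 42 -> window=[13, 51, 42] -> max=51
step 14: append 4 -> window=[51, 42, 4] -> max=51
step 15: append 9 -> window=[42, 4, 9] -> max=42
step 16: append 7 -> window=[4, 9, 7] -> max=9
Recorded maximums: 50 50 56 56 56 55 55 55 52 52 51 51 42 9
Changes between consecutive maximums: 6

Answer: 6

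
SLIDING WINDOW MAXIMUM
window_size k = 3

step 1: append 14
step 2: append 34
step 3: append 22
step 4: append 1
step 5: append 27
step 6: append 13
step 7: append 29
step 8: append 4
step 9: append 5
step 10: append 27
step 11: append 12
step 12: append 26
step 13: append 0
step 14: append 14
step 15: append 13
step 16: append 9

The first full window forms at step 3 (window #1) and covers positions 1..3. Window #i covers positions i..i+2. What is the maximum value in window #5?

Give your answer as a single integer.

Answer: 29

Derivation:
step 1: append 14 -> window=[14] (not full yet)
step 2: append 34 -> window=[14, 34] (not full yet)
step 3: append 22 -> window=[14, 34, 22] -> max=34
step 4: append 1 -> window=[34, 22, 1] -> max=34
step 5: append 27 -> window=[22, 1, 27] -> max=27
step 6: append 13 -> window=[1, 27, 13] -> max=27
step 7: append 29 -> window=[27, 13, 29] -> max=29
Window #5 max = 29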